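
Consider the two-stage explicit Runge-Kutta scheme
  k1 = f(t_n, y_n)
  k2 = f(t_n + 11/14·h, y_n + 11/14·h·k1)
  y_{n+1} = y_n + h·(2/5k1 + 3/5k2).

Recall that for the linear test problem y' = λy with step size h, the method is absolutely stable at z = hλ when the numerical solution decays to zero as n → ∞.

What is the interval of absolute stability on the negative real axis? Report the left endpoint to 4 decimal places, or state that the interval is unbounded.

Set f=λy, z=hλ:
  k1=λy_n ⇒ h·k1=z·y_n;  k2=λ(1+11/14z)y_n ⇒ h·k2=z(1+11/14z)y_n
  y_{n+1}/y_n = 1 + 2/5z + 3/5z(1+11/14z) = 1 + z + 33/70z²
  so R(z) = 1 + z + 33/70z².

Solve |R(x)|<1 on ℝ⁻.
x=-1.19: |R|=0.4776
R=1: x+33/70x²=0 ⇒ x=−70/33=-2.1212; min R=1−1/(4·33/70)=0.4697>−1
Confirm numerically:
  x=-1.765: |R|=0.70361 <1
  x=-1.491: |R|=0.55702 <1
  x=-1.230: |R|=0.48322 <1
  x=-0.889: |R|=0.48358 <1
  x=-2.515: |R|=1.46689 >1
  x=-2.258: |R|=1.14561 >1
Interval (-2.1212, 0).

z∈(-2.1212,0).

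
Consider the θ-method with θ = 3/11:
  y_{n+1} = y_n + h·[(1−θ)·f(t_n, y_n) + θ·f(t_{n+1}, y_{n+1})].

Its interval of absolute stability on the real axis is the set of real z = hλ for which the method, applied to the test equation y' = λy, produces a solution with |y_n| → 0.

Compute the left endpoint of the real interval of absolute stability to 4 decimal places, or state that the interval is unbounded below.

z* = -4.4000.

With y'=λy (z=hλ):
  y_{n+1} = y_n + z·[8/11·y_n + 3/11·y_{n+1}] ⇒ (1 − 3/11z)y_{n+1} = (1 + 8/11z)y_n
  Hence R(z) = (1 + 8/11z)/(1 − 3/11z).

Solve |R(x)|<1 on ℝ⁻.
x=-1.35: |R|=0.0133
R=−1: 1+8/11x = −1+3/11x ⇒ -5/11x=2 ⇒ x=2/(-5/11)=-4.4000
Confirm numerically:
  x=-4.347: |R|=0.98898 <1
  x=-3.699: |R|=0.84138 <1
  x=-2.136: |R|=0.34972 <1
  x=-4.664: |R|=1.05282 >1
  x=-4.599: |R|=1.04013 >1
  x=-4.554: |R|=1.03122 >1
So |R|<1 on (-4.4000, 0).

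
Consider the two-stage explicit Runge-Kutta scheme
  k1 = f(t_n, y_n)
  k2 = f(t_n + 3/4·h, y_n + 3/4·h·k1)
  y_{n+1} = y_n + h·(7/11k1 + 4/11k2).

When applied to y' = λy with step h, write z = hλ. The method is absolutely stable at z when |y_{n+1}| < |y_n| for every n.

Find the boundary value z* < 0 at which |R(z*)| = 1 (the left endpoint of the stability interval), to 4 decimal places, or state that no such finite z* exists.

z* = -3.6667.

Set f=λy, z=hλ:
  k1=λy_n ⇒ h·k1=z·y_n;  k2=λ(1+3/4z)y_n ⇒ h·k2=z(1+3/4z)y_n
  y_{n+1}/y_n = 1 + 7/11z + 4/11z(1+3/4z) = 1 + z + 3/11z²
  so R(z) = 1 + z + 3/11z².

Find x<0 with |R(x)|<1.
x=-1.71: |R|=0.0875
R=1: x+3/11x²=0 ⇒ x=−11/3=-3.6667; min R=1−1/(4·3/11)=0.0833>−1
Confirm numerically:
  x=-3.073: |R|=0.50245 <1
  x=-2.124: |R|=0.10638 <1
  x=-1.843: |R|=0.08336 <1
  x=-4.234: |R|=1.65512 >1
  x=-3.921: |R|=1.27197 >1
Stable set (-3.6667, 0).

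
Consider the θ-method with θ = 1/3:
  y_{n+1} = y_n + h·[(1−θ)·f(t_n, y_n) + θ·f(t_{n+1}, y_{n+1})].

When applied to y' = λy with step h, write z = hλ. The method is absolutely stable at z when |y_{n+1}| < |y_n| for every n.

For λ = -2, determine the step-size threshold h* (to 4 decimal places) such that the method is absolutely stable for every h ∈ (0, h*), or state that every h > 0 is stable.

(-6.0000,0); λ=-2 ⇒ h* = (6)/2 = 3.0000.

Set f=λy, z=hλ:
  y_{n+1} = y_n + z·[2/3·y_n + 1/3·y_{n+1}] ⇒ (1 − 1/3z)y_{n+1} = (1 + 2/3z)y_n
  Hence R(z) = (1 + 2/3z)/(1 − 1/3z).

Boundary: |R(x)|=1, x<0.
x=-1.54: |R|=0.0176
R=−1: 1+2/3x = −1+1/3x ⇒ -1/3x=2 ⇒ x=2/(-1/3)=-6.0000
Confirm numerically:
  x=-5.152: |R|=0.89598 <1
  x=-5.063: |R|=0.88379 <1
  x=-3.259: |R|=0.56207 <1
  x=-6.576: |R|=1.06015 >1
  x=-6.450: |R|=1.04762 >1
So |R|<1 on (-6.0000, 0).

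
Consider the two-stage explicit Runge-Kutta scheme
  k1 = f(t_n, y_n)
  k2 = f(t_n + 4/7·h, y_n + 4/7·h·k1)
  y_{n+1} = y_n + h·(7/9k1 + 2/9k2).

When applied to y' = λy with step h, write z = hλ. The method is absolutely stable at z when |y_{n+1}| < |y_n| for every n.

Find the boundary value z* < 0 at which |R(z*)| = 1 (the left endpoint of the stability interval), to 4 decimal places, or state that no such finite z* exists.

On y'=λy, z=hλ:
  k1=λy_n ⇒ h·k1=z·y_n;  k2=λ(1+4/7z)y_n ⇒ h·k2=z(1+4/7z)y_n
  y_{n+1}/y_n = 1 + 7/9z + 2/9z(1+4/7z) = 1 + z + 8/63z²
  ⇒ R(z) = 1 + z + 8/63z².

Need |R(x)|<1, x<0.
x=-1.43: |R|=0.1703
R=1: x+8/63x²=0 ⇒ x=−63/8=-7.8750; min R=1−1/(4·8/63)=-0.9688>−1
Confirm numerically:
  x=-7.522: |R|=0.66282 <1
  x=-4.766: |R|=0.88159 <1
  x=-4.679: |R|=0.89893 <1
  x=-4.469: |R|=0.93288 <1
  x=-8.464: |R|=1.63305 >1
  x=-7.978: |R|=1.10435 >1
So |R|<1 on (-7.8750, 0).

z* = -7.8750.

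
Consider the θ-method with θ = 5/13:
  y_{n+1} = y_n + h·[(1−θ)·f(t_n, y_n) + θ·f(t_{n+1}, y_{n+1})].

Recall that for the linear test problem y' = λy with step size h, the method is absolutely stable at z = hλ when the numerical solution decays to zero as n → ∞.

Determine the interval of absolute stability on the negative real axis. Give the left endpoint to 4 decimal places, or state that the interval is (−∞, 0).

With y'=λy (z=hλ):
  y_{n+1} = y_n + z·[8/13·y_n + 5/13·y_{n+1}] ⇒ (1 − 5/13z)y_{n+1} = (1 + 8/13z)y_n
  R(z) = (1 + 8/13z)/(1 − 5/13z).

Need |R(x)|<1, x<0.
x=-0.65: |R|=0.4800
R=−1: 1+8/13x = −1+5/13x ⇒ -3/13x=2 ⇒ x=2/(-3/13)=-8.6667
Confirm numerically:
  x=-8.207: |R|=0.97448 <1
  x=-6.492: |R|=0.85649 <1
  x=-5.904: |R|=0.80508 <1
  x=-9.066: |R|=1.02054 >1
  x=-9.061: |R|=1.02029 >1
  x=-8.773: |R|=1.00561 >1
Stable set (-8.6667, 0).

(-8.6667, 0).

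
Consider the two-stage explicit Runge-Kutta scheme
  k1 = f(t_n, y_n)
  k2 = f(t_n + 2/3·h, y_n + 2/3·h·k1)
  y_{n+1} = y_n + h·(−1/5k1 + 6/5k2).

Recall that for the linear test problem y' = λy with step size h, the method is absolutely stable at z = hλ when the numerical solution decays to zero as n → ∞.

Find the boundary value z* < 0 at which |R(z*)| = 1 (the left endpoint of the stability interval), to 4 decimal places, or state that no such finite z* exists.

z* = -1.2500.

On y'=λy, z=hλ:
  k1=λy_n ⇒ h·k1=z·y_n;  k2=λ(1+2/3z)y_n ⇒ h·k2=z(1+2/3z)y_n
  y_{n+1}/y_n = 1 − 1/5z + 6/5z(1+2/3z) = 1 + z + 4/5z²
  ⇒ R(z) = 1 + z + 4/5z².

Boundary: |R(x)|=1, x<0.
x=-1.54: |R|=1.3573
R=1: x+4/5x²=0 ⇒ x=−5/4=-1.2500; min R=1−1/(4·4/5)=0.6875>−1
Confirm numerically:
  x=-1.192: |R|=0.94469 <1
  x=-0.972: |R|=0.78383 <1
  x=-0.764: |R|=0.70296 <1
  x=-0.574: |R|=0.68958 <1
  x=-1.372: |R|=1.13391 >1
  x=-1.298: |R|=1.04984 >1
Interval (-1.2500, 0).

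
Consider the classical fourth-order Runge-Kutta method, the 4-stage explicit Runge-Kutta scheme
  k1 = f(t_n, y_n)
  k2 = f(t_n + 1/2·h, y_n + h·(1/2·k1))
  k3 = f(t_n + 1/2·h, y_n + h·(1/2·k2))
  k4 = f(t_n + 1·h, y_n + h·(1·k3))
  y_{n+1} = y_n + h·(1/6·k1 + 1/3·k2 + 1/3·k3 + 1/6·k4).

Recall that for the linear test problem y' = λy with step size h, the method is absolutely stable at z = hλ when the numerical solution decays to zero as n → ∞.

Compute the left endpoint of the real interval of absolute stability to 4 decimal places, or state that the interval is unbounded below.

On y'=λy, z=hλ:
  order 4, 4-stage ⇒ R(z)=1+z+z^2/2+z^3/6+z^4/24
  (e.g. R(-0.52)=0.59481, |R|=0.59481)

Boundary: |R(x)|=1, x<0.
x=-0.52: |R|=0.5948
|R(-2.23)|=0.4386 |R(-0.78)|=0.4605
Bisect:
  x_lo=-3.1564 |R|=1.7197  x_hi=-0.0780 |R|=0.9250
  mid=-1.61720 |R|=0.27055 →hi
  mid=-2.38681 |R|=0.54766 →hi
  mid=-2.77162 |R|=0.97957 →hi
  mid=-2.96402 |R|=1.30464 →lo
  mid=-2.86782 |R|=1.13172 →lo
  mid=-2.81972 |R|=1.05315 →lo
  mid=-2.79567 |R|=1.01575 →lo
  mid=-2.78364 |R|=0.99751 →hi
  mid=-2.78965 |R|=1.00659 →lo
  mid=-2.78665 |R|=1.00204 →lo
  ...
  [-2.78533,-2.78514] ⇒ x*=-2.7853
Stable set (-2.7853, 0).

z* = -2.7853.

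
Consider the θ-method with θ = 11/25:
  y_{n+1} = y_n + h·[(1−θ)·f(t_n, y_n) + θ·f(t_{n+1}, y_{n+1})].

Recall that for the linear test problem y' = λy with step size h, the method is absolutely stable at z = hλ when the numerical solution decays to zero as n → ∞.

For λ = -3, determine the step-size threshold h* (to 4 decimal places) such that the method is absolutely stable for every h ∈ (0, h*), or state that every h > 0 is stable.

On y'=λy, z=hλ:
  y_{n+1} = y_n + z·[14/25·y_n + 11/25·y_{n+1}] ⇒ (1 − 11/25z)y_{n+1} = (1 + 14/25z)y_n
  ⇒ R(z) = (1 + 14/25z)/(1 − 11/25z).

Need |R(x)|<1, x<0.
x=-0.35: |R|=0.6967
R=−1: 1+14/25x = −1+11/25x ⇒ -3/25x=2 ⇒ x=2/(-3/25)=-16.6667
Confirm numerically:
  x=-13.713: |R|=0.94961 <1
  x=-11.720: |R|=0.90359 <1
  x=-11.162: |R|=0.88825 <1
  x=-17.249: |R|=1.00814 >1
  x=-17.097: |R|=1.00606 >1
Stable set (-16.6667, 0).

(-16.6667,0); λ=-3 ⇒ h* = (50/3)/3 = 5.5556.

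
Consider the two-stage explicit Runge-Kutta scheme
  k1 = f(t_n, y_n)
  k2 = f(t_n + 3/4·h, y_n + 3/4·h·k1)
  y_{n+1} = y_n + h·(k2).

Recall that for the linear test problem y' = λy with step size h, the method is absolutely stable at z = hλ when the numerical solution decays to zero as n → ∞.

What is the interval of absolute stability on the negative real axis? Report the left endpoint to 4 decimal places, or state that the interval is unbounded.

Set f=λy, z=hλ:
  k1=λy_n ⇒ h·k1=z·y_n;  k2=λ(1+3/4z)y_n ⇒ h·k2=z(1+3/4z)y_n
  y_{n+1}/y_n = 1 + z(1+3/4z) = 1 + z + 3/4z²
  R(z) = 1 + z + 3/4z².

Solve |R(x)|<1 on ℝ⁻.
x=-0.75: |R|=0.6719
R=1: x+3/4x²=0 ⇒ x=−4/3=-1.3333; min R=1−1/(4·3/4)=0.6667>−1
Confirm numerically:
  x=-0.985: |R|=0.74267 <1
  x=-0.935: |R|=0.72067 <1
  x=-0.910: |R|=0.71108 <1
  x=-1.875: |R|=1.76172 >1
  x=-1.697: |R|=1.46286 >1
So |R|<1 on (-1.3333, 0).

(-1.3333, 0).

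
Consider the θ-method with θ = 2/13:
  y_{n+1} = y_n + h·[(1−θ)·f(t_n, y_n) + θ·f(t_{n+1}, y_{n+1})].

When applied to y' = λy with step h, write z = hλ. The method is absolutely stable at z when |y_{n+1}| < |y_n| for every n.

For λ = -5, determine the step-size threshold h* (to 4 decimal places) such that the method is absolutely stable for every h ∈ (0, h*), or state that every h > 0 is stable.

On y'=λy, z=hλ:
  y_{n+1} = y_n + z·[11/13·y_n + 2/13·y_{n+1}] ⇒ (1 − 2/13z)y_{n+1} = (1 + 11/13z)y_n
  Hence R(z) = (1 + 11/13z)/(1 − 2/13z).

Boundary: |R(x)|=1, x<0.
x=-0.52: |R|=0.5185
R=−1: 1+11/13x = −1+2/13x ⇒ -9/13x=2 ⇒ x=2/(-9/13)=-2.8889
Confirm numerically:
  x=-2.723: |R|=0.91906 <1
  x=-2.540: |R|=0.82633 <1
  x=-1.568: |R|=0.26326 <1
  x=-1.461: |R|=0.19288 <1
  x=-3.419: |R|=1.24050 >1
  x=-3.335: |R|=1.20412 >1
  x=-2.964: |R|=1.03571 >1
Interval (-2.8889, 0).

(-2.8889,0); λ=-5 ⇒ h* = (26/9)/5 = 0.5778.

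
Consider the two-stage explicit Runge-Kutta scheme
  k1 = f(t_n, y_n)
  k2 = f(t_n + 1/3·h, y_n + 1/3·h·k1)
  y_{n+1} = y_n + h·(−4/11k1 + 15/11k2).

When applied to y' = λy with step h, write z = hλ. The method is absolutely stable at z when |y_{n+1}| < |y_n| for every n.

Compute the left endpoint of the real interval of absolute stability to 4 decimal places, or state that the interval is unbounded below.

With y'=λy (z=hλ):
  k1=λy_n ⇒ h·k1=z·y_n;  k2=λ(1+1/3z)y_n ⇒ h·k2=z(1+1/3z)y_n
  y_{n+1}/y_n = 1 − 4/11z + 15/11z(1+1/3z) = 1 + z + 5/11z²
  so R(z) = 1 + z + 5/11z².

Solve |R(x)|<1 on ℝ⁻.
x=-1.47: |R|=0.5122
R=1: x+5/11x²=0 ⇒ x=−11/5=-2.2000; min R=1−1/(4·5/11)=0.4500>−1
Confirm numerically:
  x=-1.797: |R|=0.67082 <1
  x=-1.129: |R|=0.45038 <1
  x=-1.001: |R|=0.45446 <1
  x=-2.746: |R|=1.68151 >1
  x=-2.512: |R|=1.35625 >1
So |R|<1 on (-2.2000, 0).

left endpoint -2.2000.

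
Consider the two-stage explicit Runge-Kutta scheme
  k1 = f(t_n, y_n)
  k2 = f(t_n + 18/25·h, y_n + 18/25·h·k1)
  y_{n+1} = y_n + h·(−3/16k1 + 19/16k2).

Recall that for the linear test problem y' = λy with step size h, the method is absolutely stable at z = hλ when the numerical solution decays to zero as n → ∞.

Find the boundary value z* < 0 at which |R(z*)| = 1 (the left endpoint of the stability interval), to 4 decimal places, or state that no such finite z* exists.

left endpoint -1.1696.

Test eqn y'=λy, z=hλ:
  k1=λy_n ⇒ h·k1=z·y_n;  k2=λ(1+18/25z)y_n ⇒ h·k2=z(1+18/25z)y_n
  y_{n+1}/y_n = 1 − 3/16z + 19/16z(1+18/25z) = 1 + z + 171/200z²
  R(z) = 1 + z + 171/200z².

Solve |R(x)|<1 on ℝ⁻.
x=-0.35: |R|=0.7547
R=1: x+171/200x²=0 ⇒ x=−200/171=-1.1696; min R=1−1/(4·171/200)=0.7076>−1
Confirm numerically:
  x=-0.834: |R|=0.76070 <1
  x=-0.638: |R|=0.71002 <1
  x=-0.515: |R|=0.71177 <1
  x=-1.450: |R|=1.34764 >1
  x=-1.341: |R|=1.19653 >1
Interval (-1.1696, 0).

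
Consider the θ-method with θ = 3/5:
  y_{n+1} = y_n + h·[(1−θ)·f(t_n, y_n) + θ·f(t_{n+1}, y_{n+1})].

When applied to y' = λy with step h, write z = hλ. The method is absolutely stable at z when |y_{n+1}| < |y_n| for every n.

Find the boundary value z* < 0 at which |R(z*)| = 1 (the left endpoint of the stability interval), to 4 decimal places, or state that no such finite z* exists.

On y'=λy, z=hλ:
  y_{n+1} = y_n + z·[2/5·y_n + 3/5·y_{n+1}] ⇒ (1 − 3/5z)y_{n+1} = (1 + 2/5z)y_n
  Hence R(z) = (1 + 2/5z)/(1 − 3/5z).

Need |R(x)|<1, x<0.
x=-1.18: |R|=0.3091
x=-2: |R|=0.0909
x=-10: |R|=0.4286
x=-100: |R|=0.6393
θ=3/5≥1/2 ⇒ |1+2/5x|<|1−3/5x| ∀x<0 ⇒ interval (−∞,0).

interval (−∞, 0).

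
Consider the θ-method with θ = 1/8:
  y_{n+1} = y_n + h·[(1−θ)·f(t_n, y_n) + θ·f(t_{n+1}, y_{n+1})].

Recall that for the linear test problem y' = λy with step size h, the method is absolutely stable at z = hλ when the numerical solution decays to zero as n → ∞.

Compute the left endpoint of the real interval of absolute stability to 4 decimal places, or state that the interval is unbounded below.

With y'=λy (z=hλ):
  y_{n+1} = y_n + z·[7/8·y_n + 1/8·y_{n+1}] ⇒ (1 − 1/8z)y_{n+1} = (1 + 7/8z)y_n
  Hence R(z) = (1 + 7/8z)/(1 − 1/8z).

Boundary: |R(x)|=1, x<0.
x=-0.57: |R|=0.4679
R=−1: 1+7/8x = −1+1/8x ⇒ -3/4x=2 ⇒ x=2/(-3/4)=-2.6667
Confirm numerically:
  x=-2.032: |R|=0.62041 <1
  x=-1.404: |R|=0.19439 <1
  x=-1.150: |R|=0.00546 <1
  x=-2.908: |R|=1.13275 >1
  x=-2.887: |R|=1.12143 >1
So |R|<1 on (-2.6667, 0).

z* = -2.6667.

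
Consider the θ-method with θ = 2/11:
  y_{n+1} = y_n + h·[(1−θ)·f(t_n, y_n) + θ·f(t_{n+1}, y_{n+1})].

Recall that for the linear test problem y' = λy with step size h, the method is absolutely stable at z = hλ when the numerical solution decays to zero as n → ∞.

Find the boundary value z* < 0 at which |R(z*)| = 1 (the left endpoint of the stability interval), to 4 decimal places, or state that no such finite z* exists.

Set f=λy, z=hλ:
  y_{n+1} = y_n + z·[9/11·y_n + 2/11·y_{n+1}] ⇒ (1 − 2/11z)y_{n+1} = (1 + 9/11z)y_n
  ⇒ R(z) = (1 + 9/11z)/(1 − 2/11z).

Find x<0 with |R(x)|<1.
x=-1.45: |R|=0.1475
R=−1: 1+9/11x = −1+2/11x ⇒ -7/11x=2 ⇒ x=2/(-7/11)=-3.1429
Confirm numerically:
  x=-3.051: |R|=0.96240 <1
  x=-2.751: |R|=0.83378 <1
  x=-2.264: |R|=0.60381 <1
  x=-3.414: |R|=1.10646 >1
  x=-3.381: |R|=1.09385 >1
  x=-3.211: |R|=1.02738 >1
Interval (-3.1429, 0).

left endpoint -3.1429.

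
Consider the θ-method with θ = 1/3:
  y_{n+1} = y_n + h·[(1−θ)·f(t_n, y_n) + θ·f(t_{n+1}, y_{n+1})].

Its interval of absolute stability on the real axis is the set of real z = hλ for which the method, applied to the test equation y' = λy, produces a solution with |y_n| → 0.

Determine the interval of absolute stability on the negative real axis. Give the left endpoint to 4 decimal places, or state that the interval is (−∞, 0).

(-6.0000, 0).

With y'=λy (z=hλ):
  y_{n+1} = y_n + z·[2/3·y_n + 1/3·y_{n+1}] ⇒ (1 − 1/3z)y_{n+1} = (1 + 2/3z)y_n
  so R(z) = (1 + 2/3z)/(1 − 1/3z).

Boundary: |R(x)|=1, x<0.
x=-1.45: |R|=0.0225
R=−1: 1+2/3x = −1+1/3x ⇒ -1/3x=2 ⇒ x=2/(-1/3)=-6.0000
Confirm numerically:
  x=-4.122: |R|=0.73631 <1
  x=-4.034: |R|=0.72050 <1
  x=-3.920: |R|=0.69942 <1
  x=-6.538: |R|=1.05641 >1
  x=-6.183: |R|=1.01993 >1
  x=-6.164: |R|=1.01790 >1
Stable set (-6.0000, 0).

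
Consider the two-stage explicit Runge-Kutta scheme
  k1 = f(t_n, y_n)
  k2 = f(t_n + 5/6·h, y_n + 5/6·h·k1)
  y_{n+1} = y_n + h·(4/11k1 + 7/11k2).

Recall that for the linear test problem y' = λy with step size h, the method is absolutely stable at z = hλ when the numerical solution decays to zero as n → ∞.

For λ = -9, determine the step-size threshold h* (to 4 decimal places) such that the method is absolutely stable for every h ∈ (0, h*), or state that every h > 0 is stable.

On y'=λy, z=hλ:
  k1=λy_n ⇒ h·k1=z·y_n;  k2=λ(1+5/6z)y_n ⇒ h·k2=z(1+5/6z)y_n
  y_{n+1}/y_n = 1 + 4/11z + 7/11z(1+5/6z) = 1 + z + 35/66z²
  so R(z) = 1 + z + 35/66z².

Need |R(x)|<1, x<0.
x=-1.29: |R|=0.5925
R=1: x+35/66x²=0 ⇒ x=−66/35=-1.8857; min R=1−1/(4·35/66)=0.5286>−1
Confirm numerically:
  x=-1.117: |R|=0.54465 <1
  x=-1.030: |R|=0.53260 <1
  x=-0.830: |R|=0.53533 <1
  x=-2.397: |R|=1.64991 >1
  x=-2.280: |R|=1.47673 >1
  x=-2.232: |R|=1.40988 >1
Stable set (-1.8857, 0).

(-1.8857,0); λ=-9 ⇒ h* = (66/35)/9 = 0.2095.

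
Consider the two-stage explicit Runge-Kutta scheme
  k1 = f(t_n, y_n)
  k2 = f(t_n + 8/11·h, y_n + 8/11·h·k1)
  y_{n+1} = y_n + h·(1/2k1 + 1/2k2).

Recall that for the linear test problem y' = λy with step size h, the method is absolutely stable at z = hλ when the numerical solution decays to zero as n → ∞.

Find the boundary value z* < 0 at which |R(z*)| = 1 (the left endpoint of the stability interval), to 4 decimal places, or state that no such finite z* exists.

z* = -2.7500.

Test eqn y'=λy, z=hλ:
  k1=λy_n ⇒ h·k1=z·y_n;  k2=λ(1+8/11z)y_n ⇒ h·k2=z(1+8/11z)y_n
  y_{n+1}/y_n = 1 + 1/2z + 1/2z(1+8/11z) = 1 + z + 4/11z²
  so R(z) = 1 + z + 4/11z².

Need |R(x)|<1, x<0.
x=-1.34: |R|=0.3129
R=1: x+4/11x²=0 ⇒ x=−11/4=-2.7500; min R=1−1/(4·4/11)=0.3125>−1
Confirm numerically:
  x=-1.917: |R|=0.41932 <1
  x=-1.724: |R|=0.35679 <1
  x=-1.534: |R|=0.32169 <1
  x=-1.216: |R|=0.32169 <1
  x=-3.202: |R|=1.52629 >1
  x=-2.909: |R|=1.16819 >1
Stable set (-2.7500, 0).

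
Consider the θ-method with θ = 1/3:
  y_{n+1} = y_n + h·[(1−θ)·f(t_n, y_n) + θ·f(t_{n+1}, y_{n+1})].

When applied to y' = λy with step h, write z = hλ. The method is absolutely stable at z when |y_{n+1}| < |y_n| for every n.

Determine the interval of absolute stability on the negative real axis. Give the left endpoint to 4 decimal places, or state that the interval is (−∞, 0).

(-6.0000, 0).

Set f=λy, z=hλ:
  y_{n+1} = y_n + z·[2/3·y_n + 1/3·y_{n+1}] ⇒ (1 − 1/3z)y_{n+1} = (1 + 2/3z)y_n
  R(z) = (1 + 2/3z)/(1 − 1/3z).

Boundary: |R(x)|=1, x<0.
x=-1: |R|=0.2500
R=−1: 1+2/3x = −1+1/3x ⇒ -1/3x=2 ⇒ x=2/(-1/3)=-6.0000
Confirm numerically:
  x=-4.962: |R|=0.86963 <1
  x=-4.145: |R|=0.74038 <1
  x=-3.751: |R|=0.66686 <1
  x=-6.515: |R|=1.05413 >1
  x=-6.285: |R|=1.03069 >1
  x=-6.282: |R|=1.03038 >1
So |R|<1 on (-6.0000, 0).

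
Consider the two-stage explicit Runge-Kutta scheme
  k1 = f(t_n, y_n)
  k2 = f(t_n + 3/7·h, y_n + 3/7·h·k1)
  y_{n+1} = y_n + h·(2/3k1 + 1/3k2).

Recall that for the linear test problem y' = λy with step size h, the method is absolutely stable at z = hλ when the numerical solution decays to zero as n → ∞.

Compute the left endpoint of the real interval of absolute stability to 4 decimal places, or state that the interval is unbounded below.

z* = -7.0000.

Test eqn y'=λy, z=hλ:
  k1=λy_n ⇒ h·k1=z·y_n;  k2=λ(1+3/7z)y_n ⇒ h·k2=z(1+3/7z)y_n
  y_{n+1}/y_n = 1 + 2/3z + 1/3z(1+3/7z) = 1 + z + 1/7z²
  R(z) = 1 + z + 1/7z².

Solve |R(x)|<1 on ℝ⁻.
x=-0.96: |R|=0.1717
R=1: x+1/7x²=0 ⇒ x=−7=-7.0000; min R=1−1/(4·1/7)=-0.7500>−1
Confirm numerically:
  x=-6.713: |R|=0.72477 <1
  x=-5.702: |R|=0.05731 <1
  x=-3.803: |R|=0.73688 <1
  x=-2.888: |R|=0.69649 <1
  x=-7.447: |R|=1.47554 >1
  x=-7.303: |R|=1.31612 >1
Interval (-7.0000, 0).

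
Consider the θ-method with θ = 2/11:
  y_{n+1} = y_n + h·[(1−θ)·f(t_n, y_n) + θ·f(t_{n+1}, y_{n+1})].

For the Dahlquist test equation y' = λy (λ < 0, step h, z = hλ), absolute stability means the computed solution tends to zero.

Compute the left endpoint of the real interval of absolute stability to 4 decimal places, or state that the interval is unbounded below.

With y'=λy (z=hλ):
  y_{n+1} = y_n + z·[9/11·y_n + 2/11·y_{n+1}] ⇒ (1 − 2/11z)y_{n+1} = (1 + 9/11z)y_n
  Hence R(z) = (1 + 9/11z)/(1 − 2/11z).

Solve |R(x)|<1 on ℝ⁻.
x=-0.54: |R|=0.5083
R=−1: 1+9/11x = −1+2/11x ⇒ -7/11x=2 ⇒ x=2/(-7/11)=-3.1429
Confirm numerically:
  x=-3.109: |R|=0.98624 <1
  x=-2.983: |R|=0.93404 <1
  x=-2.900: |R|=0.89881 <1
  x=-2.517: |R|=0.72677 <1
  x=-3.391: |R|=1.09768 >1
  x=-3.282: |R|=1.05545 >1
Stable set (-3.1429, 0).

z* = -3.1429.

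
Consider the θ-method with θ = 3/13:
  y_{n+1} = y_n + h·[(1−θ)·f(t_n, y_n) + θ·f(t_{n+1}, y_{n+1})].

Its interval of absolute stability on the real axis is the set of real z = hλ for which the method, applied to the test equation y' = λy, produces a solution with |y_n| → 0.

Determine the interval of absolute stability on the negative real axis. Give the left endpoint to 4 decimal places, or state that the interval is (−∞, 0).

Set f=λy, z=hλ:
  y_{n+1} = y_n + z·[10/13·y_n + 3/13·y_{n+1}] ⇒ (1 − 3/13z)y_{n+1} = (1 + 10/13z)y_n
  so R(z) = (1 + 10/13z)/(1 − 3/13z).

Solve |R(x)|<1 on ℝ⁻.
x=-1.3: |R|=0.0000
R=−1: 1+10/13x = −1+3/13x ⇒ -7/13x=2 ⇒ x=2/(-7/13)=-3.7143
Confirm numerically:
  x=-3.677: |R|=0.98914 <1
  x=-3.326: |R|=0.88171 <1
  x=-2.075: |R|=0.40312 <1
  x=-3.868: |R|=1.04373 >1
  x=-3.745: |R|=1.00887 >1
Interval (-3.7143, 0).

z∈(-3.7143,0).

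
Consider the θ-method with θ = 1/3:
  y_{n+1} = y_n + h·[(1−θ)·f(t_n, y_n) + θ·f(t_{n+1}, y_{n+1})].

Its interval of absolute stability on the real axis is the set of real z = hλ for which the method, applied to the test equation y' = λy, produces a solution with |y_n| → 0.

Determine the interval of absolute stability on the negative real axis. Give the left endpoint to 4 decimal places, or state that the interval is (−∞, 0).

(-6.0000, 0).

Set f=λy, z=hλ:
  y_{n+1} = y_n + z·[2/3·y_n + 1/3·y_{n+1}] ⇒ (1 − 1/3z)y_{n+1} = (1 + 2/3z)y_n
  ⇒ R(z) = (1 + 2/3z)/(1 − 1/3z).

Solve |R(x)|<1 on ℝ⁻.
x=-0.32: |R|=0.7108
R=−1: 1+2/3x = −1+1/3x ⇒ -1/3x=2 ⇒ x=2/(-1/3)=-6.0000
Confirm numerically:
  x=-5.857: |R|=0.98385 <1
  x=-5.717: |R|=0.96753 <1
  x=-5.560: |R|=0.94860 <1
  x=-3.977: |R|=0.71005 <1
  x=-6.391: |R|=1.04164 >1
  x=-6.140: |R|=1.01532 >1
So |R|<1 on (-6.0000, 0).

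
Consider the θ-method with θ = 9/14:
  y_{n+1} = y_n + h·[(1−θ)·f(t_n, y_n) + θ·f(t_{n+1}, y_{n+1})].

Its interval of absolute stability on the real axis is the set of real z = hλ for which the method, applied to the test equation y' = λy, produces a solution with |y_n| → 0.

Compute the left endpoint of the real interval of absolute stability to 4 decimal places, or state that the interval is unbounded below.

With y'=λy (z=hλ):
  y_{n+1} = y_n + z·[5/14·y_n + 9/14·y_{n+1}] ⇒ (1 − 9/14z)y_{n+1} = (1 + 5/14z)y_n
  ⇒ R(z) = (1 + 5/14z)/(1 − 9/14z).

Find x<0 with |R(x)|<1.
x=-0.85: |R|=0.4503
x=-2: |R|=0.1250
x=-10: |R|=0.3462
x=-100: |R|=0.5317
θ=9/14≥1/2 ⇒ |1+5/14x|<|1−9/14x| ∀x<0 ⇒ stable on all of ℝ⁻.

interval (−∞, 0).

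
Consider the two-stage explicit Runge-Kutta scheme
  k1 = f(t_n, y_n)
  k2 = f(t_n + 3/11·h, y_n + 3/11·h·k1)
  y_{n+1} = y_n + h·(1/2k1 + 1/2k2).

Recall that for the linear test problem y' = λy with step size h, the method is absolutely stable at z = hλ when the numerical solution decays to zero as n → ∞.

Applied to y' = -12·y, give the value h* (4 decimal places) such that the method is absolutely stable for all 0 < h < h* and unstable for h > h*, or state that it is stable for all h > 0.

On y'=λy, z=hλ:
  k1=λy_n ⇒ h·k1=z·y_n;  k2=λ(1+3/11z)y_n ⇒ h·k2=z(1+3/11z)y_n
  y_{n+1}/y_n = 1 + 1/2z + 1/2z(1+3/11z) = 1 + z + 3/22z²
  R(z) = 1 + z + 3/22z².

Need |R(x)|<1, x<0.
x=-0.31: |R|=0.7031
R=1: x+3/22x²=0 ⇒ x=−22/3=-7.3333; min R=1−1/(4·3/22)=-0.8333>−1
Confirm numerically:
  x=-4.367: |R|=0.76645 <1
  x=-4.314: |R|=0.77619 <1
  x=-3.706: |R|=0.83312 <1
  x=-7.903: |R|=1.61392 >1
  x=-7.834: |R|=1.53485 >1
  x=-7.611: |R|=1.28818 >1
Interval (-7.3333, 0).

(-7.3333,0); λ=-12 ⇒ h* = (22/3)/12 = 0.6111.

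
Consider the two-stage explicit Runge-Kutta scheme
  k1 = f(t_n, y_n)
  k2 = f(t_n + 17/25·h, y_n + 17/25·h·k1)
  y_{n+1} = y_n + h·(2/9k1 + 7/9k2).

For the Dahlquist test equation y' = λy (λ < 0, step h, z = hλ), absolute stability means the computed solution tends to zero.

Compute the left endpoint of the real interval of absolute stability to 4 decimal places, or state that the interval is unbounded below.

On y'=λy, z=hλ:
  k1=λy_n ⇒ h·k1=z·y_n;  k2=λ(1+17/25z)y_n ⇒ h·k2=z(1+17/25z)y_n
  y_{n+1}/y_n = 1 + 2/9z + 7/9z(1+17/25z) = 1 + z + 119/225z²
  ⇒ R(z) = 1 + z + 119/225z².

Solve |R(x)|<1 on ℝ⁻.
x=-0.37: |R|=0.7024
R=1: x+119/225x²=0 ⇒ x=−225/119=-1.8908; min R=1−1/(4·119/225)=0.5273>−1
Confirm numerically:
  x=-1.812: |R|=0.92452 <1
  x=-1.423: |R|=0.64796 <1
  x=-1.393: |R|=0.63328 <1
  x=-1.026: |R|=0.53075 <1
  x=-2.473: |R|=1.76154 >1
  x=-2.402: |R|=1.64948 >1
  x=-2.085: |R|=1.21420 >1
Interval (-1.8908, 0).

left endpoint -1.8908.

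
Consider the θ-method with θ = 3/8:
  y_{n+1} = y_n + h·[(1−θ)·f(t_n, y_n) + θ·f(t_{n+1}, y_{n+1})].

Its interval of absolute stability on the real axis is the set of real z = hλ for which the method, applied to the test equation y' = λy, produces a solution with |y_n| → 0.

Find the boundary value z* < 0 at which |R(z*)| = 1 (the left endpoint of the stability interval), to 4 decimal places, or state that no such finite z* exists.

z* = -8.0000.

With y'=λy (z=hλ):
  y_{n+1} = y_n + z·[5/8·y_n + 3/8·y_{n+1}] ⇒ (1 − 3/8z)y_{n+1} = (1 + 5/8z)y_n
  so R(z) = (1 + 5/8z)/(1 − 3/8z).

Need |R(x)|<1, x<0.
x=-1.31: |R|=0.1215
R=−1: 1+5/8x = −1+3/8x ⇒ -1/4x=2 ⇒ x=2/(-1/4)=-8.0000
Confirm numerically:
  x=-7.252: |R|=0.94972 <1
  x=-6.955: |R|=0.92759 <1
  x=-4.937: |R|=0.73145 <1
  x=-8.391: |R|=1.02357 >1
  x=-8.172: |R|=1.01058 >1
  x=-8.073: |R|=1.00453 >1
Interval (-8.0000, 0).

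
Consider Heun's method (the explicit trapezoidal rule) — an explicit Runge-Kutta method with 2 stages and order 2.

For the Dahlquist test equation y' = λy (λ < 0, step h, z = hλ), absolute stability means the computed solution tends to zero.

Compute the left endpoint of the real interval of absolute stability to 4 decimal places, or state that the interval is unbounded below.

left endpoint -2.0000.

On y'=λy, z=hλ:
  order 2, 2-stage ⇒ R(z)=1+z+z^2/2
  (e.g. R(-1.18)=0.51620, |R|=0.51620)

Solve |R(x)|<1 on ℝ⁻.
x=-1.18: |R|=0.5162
|R(-2.23)|=1.2565 |R(-2.04)|=1.0408 |R(-0.85)|=0.5112
Bisect:
  x_lo=-2.5318 |R|=1.6733  x_hi=-0.2105 |R|=0.8117
  mid=-1.37116 |R|=0.56888 →hi
  mid=-1.95150 |R|=0.95267 →hi
  mid=-2.24166 |R|=1.27087 →lo
  mid=-2.09658 |R|=1.10124 →lo
  mid=-2.02404 |R|=1.02433 →lo
  mid=-1.98777 |R|=0.98784 →hi
  mid=-2.00590 |R|=1.00592 →lo
  mid=-1.99684 |R|=0.99684 →hi
  mid=-2.00137 |R|=1.00137 →lo
  mid=-1.99910 |R|=0.99910 →hi
  ...
  [-2.00009,-1.99995] ⇒ x*=-2.0000
So |R|<1 on (-2.0000, 0).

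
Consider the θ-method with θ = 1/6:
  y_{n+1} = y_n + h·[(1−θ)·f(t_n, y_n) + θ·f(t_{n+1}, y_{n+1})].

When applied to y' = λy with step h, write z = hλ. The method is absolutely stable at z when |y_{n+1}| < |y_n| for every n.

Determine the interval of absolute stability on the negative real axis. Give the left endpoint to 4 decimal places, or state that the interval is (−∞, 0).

z∈(-3.0000,0).

On y'=λy, z=hλ:
  y_{n+1} = y_n + z·[5/6·y_n + 1/6·y_{n+1}] ⇒ (1 − 1/6z)y_{n+1} = (1 + 5/6z)y_n
  so R(z) = (1 + 5/6z)/(1 − 1/6z).

Solve |R(x)|<1 on ℝ⁻.
x=-1.44: |R|=0.1613
R=−1: 1+5/6x = −1+1/6x ⇒ -2/3x=2 ⇒ x=2/(-2/3)=-3.0000
Confirm numerically:
  x=-2.631: |R|=0.82899 <1
  x=-2.240: |R|=0.63107 <1
  x=-1.757: |R|=0.35903 <1
  x=-1.681: |R|=0.31311 <1
  x=-3.417: |R|=1.17713 >1
  x=-3.319: |R|=1.13692 >1
Interval (-3.0000, 0).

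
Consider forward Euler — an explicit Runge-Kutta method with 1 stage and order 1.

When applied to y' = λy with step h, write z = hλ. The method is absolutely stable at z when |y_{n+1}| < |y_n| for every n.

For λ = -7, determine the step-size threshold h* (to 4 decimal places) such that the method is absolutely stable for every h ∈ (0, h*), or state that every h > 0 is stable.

On y'=λy, z=hλ:
  order 1, 1-stage ⇒ R(z)=1+z
  (e.g. R(-0.86)=0.14000, |R|=0.14000)

Find x<0 with |R(x)|<1.
x=-0.86: |R|=0.1400
|R(-1.78)|=0.7800 |R(-1.68)|=0.6800 |R(-0.65)|=0.3500
Bisect:
  x_lo=-2.3548 |R|=1.3548  x_hi=-0.1943 |R|=0.8057
  mid=-1.27454 |R|=0.27454 →hi
  mid=-1.81468 |R|=0.81468 →hi
  mid=-2.08474 |R|=1.08474 →lo
  mid=-1.94971 |R|=0.94971 →hi
  mid=-2.01723 |R|=1.01723 →lo
  mid=-1.98347 |R|=0.98347 →hi
  mid=-2.00035 |R|=1.00035 →lo
  ...
  [-2.00008,-1.99995] ⇒ x*=-2.0000
Stable set (-2.0000, 0).

(-2.0000,0); λ=-7 ⇒ h* = 0.2857.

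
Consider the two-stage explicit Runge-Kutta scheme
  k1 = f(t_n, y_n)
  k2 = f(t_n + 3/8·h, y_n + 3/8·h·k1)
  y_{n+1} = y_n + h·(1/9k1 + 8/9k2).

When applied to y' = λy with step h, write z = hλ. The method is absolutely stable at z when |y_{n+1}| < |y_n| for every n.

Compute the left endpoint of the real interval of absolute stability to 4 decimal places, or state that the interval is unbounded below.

Set f=λy, z=hλ:
  k1=λy_n ⇒ h·k1=z·y_n;  k2=λ(1+3/8z)y_n ⇒ h·k2=z(1+3/8z)y_n
  y_{n+1}/y_n = 1 + 1/9z + 8/9z(1+3/8z) = 1 + z + 1/3z²
  ⇒ R(z) = 1 + z + 1/3z².

Solve |R(x)|<1 on ℝ⁻.
x=-1.36: |R|=0.2565
R=1: x+1/3x²=0 ⇒ x=−3=-3.0000; min R=1−1/(4·1/3)=0.2500>−1
Confirm numerically:
  x=-2.673: |R|=0.70864 <1
  x=-2.614: |R|=0.66367 <1
  x=-2.377: |R|=0.50638 <1
  x=-1.530: |R|=0.25030 <1
  x=-3.351: |R|=1.39207 >1
  x=-3.138: |R|=1.14435 >1
  x=-3.086: |R|=1.08847 >1
Interval (-3.0000, 0).

left endpoint -3.0000.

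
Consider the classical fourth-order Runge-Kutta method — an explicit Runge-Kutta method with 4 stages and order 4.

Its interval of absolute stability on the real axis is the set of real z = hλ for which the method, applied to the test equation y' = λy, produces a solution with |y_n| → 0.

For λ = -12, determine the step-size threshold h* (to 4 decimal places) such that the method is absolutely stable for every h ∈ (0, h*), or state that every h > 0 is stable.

(-2.7853,0); λ=-12 ⇒ h* = 0.2321.

On y'=λy, z=hλ:
  order 4, 4-stage ⇒ R(z)=1+z+z^2/2+z^3/6+z^4/24
  (e.g. R(-1.16)=0.32809, |R|=0.32809)

Boundary: |R(x)|=1, x<0.
x=-1.16: |R|=0.3281
|R(-2.55)|=0.6995 |R(-2.41)|=0.5667 |R(-1.18)|=0.3231
Bisect:
  x_lo=-3.2584 |R|=1.9812  x_hi=-0.2779 |R|=0.7574
  mid=-1.76813 |R|=0.28097 →hi
  mid=-2.51327 |R|=0.66158 →hi
  mid=-2.88584 |R|=1.16248 →lo
  mid=-2.69956 |R|=0.87825 →hi
  mid=-2.79270 |R|=1.01122 →lo
  mid=-2.74613 |R|=0.94254 →hi
  mid=-2.76941 |R|=0.97632 →hi
  mid=-2.78106 |R|=0.99363 →hi
  mid=-2.78688 |R|=1.00239 →lo
  ...
  [-2.78542,-2.78524] ⇒ x*=-2.7853
Interval (-2.7853, 0).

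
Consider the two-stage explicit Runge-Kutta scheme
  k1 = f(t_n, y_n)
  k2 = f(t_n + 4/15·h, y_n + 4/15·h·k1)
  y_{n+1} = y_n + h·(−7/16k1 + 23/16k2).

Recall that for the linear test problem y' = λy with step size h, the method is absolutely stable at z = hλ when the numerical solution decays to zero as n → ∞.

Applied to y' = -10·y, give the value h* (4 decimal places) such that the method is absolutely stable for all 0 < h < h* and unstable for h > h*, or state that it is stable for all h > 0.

(-2.6087,0); λ=-10 ⇒ h* = (60/23)/10 = 0.2609.

On y'=λy, z=hλ:
  k1=λy_n ⇒ h·k1=z·y_n;  k2=λ(1+4/15z)y_n ⇒ h·k2=z(1+4/15z)y_n
  y_{n+1}/y_n = 1 − 7/16z + 23/16z(1+4/15z) = 1 + z + 23/60z²
  ⇒ R(z) = 1 + z + 23/60z².

Need |R(x)|<1, x<0.
x=-0.46: |R|=0.6211
R=1: x+23/60x²=0 ⇒ x=−60/23=-2.6087; min R=1−1/(4·23/60)=0.3478>−1
Confirm numerically:
  x=-2.377: |R|=0.78888 <1
  x=-1.716: |R|=0.41278 <1
  x=-1.366: |R|=0.34928 <1
  x=-2.915: |R|=1.34227 >1
  x=-2.675: |R|=1.06799 >1
Interval (-2.6087, 0).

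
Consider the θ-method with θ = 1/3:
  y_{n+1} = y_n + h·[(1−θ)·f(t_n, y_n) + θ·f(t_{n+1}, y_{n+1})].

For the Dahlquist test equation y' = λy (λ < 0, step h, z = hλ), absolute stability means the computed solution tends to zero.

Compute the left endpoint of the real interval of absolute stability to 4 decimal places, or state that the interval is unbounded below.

left endpoint -6.0000.

With y'=λy (z=hλ):
  y_{n+1} = y_n + z·[2/3·y_n + 1/3·y_{n+1}] ⇒ (1 − 1/3z)y_{n+1} = (1 + 2/3z)y_n
  ⇒ R(z) = (1 + 2/3z)/(1 − 1/3z).

Find x<0 with |R(x)|<1.
x=-0.33: |R|=0.7027
R=−1: 1+2/3x = −1+1/3x ⇒ -1/3x=2 ⇒ x=2/(-1/3)=-6.0000
Confirm numerically:
  x=-5.810: |R|=0.97843 <1
  x=-5.509: |R|=0.94230 <1
  x=-5.188: |R|=0.90083 <1
  x=-4.264: |R|=0.76101 <1
  x=-6.453: |R|=1.04792 >1
  x=-6.268: |R|=1.02892 >1
Stable set (-6.0000, 0).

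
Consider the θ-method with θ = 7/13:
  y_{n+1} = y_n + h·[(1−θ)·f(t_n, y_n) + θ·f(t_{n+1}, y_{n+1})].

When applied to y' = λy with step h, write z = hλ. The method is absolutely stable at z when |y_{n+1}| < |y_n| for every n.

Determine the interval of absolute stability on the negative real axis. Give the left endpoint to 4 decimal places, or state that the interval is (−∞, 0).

interval (−∞, 0).

On y'=λy, z=hλ:
  y_{n+1} = y_n + z·[6/13·y_n + 7/13·y_{n+1}] ⇒ (1 − 7/13z)y_{n+1} = (1 + 6/13z)y_n
  R(z) = (1 + 6/13z)/(1 − 7/13z).

Solve |R(x)|<1 on ℝ⁻.
x=-0.77: |R|=0.4557
x=-2: |R|=0.0370
x=-10: |R|=0.5663
x=-100: |R|=0.8233
θ=7/13≥1/2 ⇒ |1+6/13x|<|1−7/13x| ∀x<0 ⇒ interval (−∞,0).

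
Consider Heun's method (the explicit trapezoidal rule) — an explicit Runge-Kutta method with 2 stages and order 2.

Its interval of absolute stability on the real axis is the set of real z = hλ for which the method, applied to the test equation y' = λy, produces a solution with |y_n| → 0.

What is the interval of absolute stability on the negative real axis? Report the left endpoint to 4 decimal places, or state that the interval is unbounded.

With y'=λy (z=hλ):
  order 2, 2-stage ⇒ R(z)=1+z+z^2/2
  (e.g. R(-1.47)=0.61045, |R|=0.61045)

Find x<0 with |R(x)|<1.
x=-1.47: |R|=0.6104
|R(-2.36)|=1.4248 |R(-1.55)|=0.6513 |R(-0.65)|=0.5613
Bisect:
  x_lo=-2.7598 |R|=2.0485  x_hi=-0.2721 |R|=0.7649
  mid=-1.51597 |R|=0.63311 →hi
  mid=-2.13791 |R|=1.14742 →lo
  mid=-1.82694 |R|=0.84192 →hi
  mid=-1.98242 |R|=0.98258 →hi
  mid=-2.06016 |R|=1.06197 →lo
  mid=-2.02129 |R|=1.02152 →lo
  mid=-2.00186 |R|=1.00186 →lo
  mid=-1.99214 |R|=0.99217 →hi
  ...
  [-2.00004,-1.99988] ⇒ x*=-2.0000
So |R|<1 on (-2.0000, 0).

(-2.0000, 0).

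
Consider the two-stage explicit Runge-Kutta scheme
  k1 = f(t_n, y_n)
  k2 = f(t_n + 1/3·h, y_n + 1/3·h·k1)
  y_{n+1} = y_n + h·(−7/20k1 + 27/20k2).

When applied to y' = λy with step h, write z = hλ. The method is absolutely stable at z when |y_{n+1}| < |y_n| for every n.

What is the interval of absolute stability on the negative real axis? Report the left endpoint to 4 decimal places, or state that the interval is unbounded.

With y'=λy (z=hλ):
  k1=λy_n ⇒ h·k1=z·y_n;  k2=λ(1+1/3z)y_n ⇒ h·k2=z(1+1/3z)y_n
  y_{n+1}/y_n = 1 − 7/20z + 27/20z(1+1/3z) = 1 + z + 9/20z²
  R(z) = 1 + z + 9/20z².

Boundary: |R(x)|=1, x<0.
x=-1.36: |R|=0.4723
R=1: x+9/20x²=0 ⇒ x=−20/9=-2.2222; min R=1−1/(4·9/20)=0.4444>−1
Confirm numerically:
  x=-2.095: |R|=0.88006 <1
  x=-1.957: |R|=0.76643 <1
  x=-1.697: |R|=0.59891 <1
  x=-1.694: |R|=0.59734 <1
  x=-2.580: |R|=1.41538 >1
  x=-2.281: |R|=1.06033 >1
Stable set (-2.2222, 0).

(-2.2222, 0).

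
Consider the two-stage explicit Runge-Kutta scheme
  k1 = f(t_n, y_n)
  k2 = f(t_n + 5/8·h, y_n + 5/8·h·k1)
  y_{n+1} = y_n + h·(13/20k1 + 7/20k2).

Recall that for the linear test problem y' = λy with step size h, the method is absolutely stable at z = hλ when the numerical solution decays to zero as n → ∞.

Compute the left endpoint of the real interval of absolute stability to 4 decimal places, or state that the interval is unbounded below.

z* = -4.5714.

On y'=λy, z=hλ:
  k1=λy_n ⇒ h·k1=z·y_n;  k2=λ(1+5/8z)y_n ⇒ h·k2=z(1+5/8z)y_n
  y_{n+1}/y_n = 1 + 13/20z + 7/20z(1+5/8z) = 1 + z + 7/32z²
  Hence R(z) = 1 + z + 7/32z².

Find x<0 with |R(x)|<1.
x=-1.15: |R|=0.1393
R=1: x+7/32x²=0 ⇒ x=−32/7=-4.5714; min R=1−1/(4·7/32)=-0.1429>−1
Confirm numerically:
  x=-4.260: |R|=0.70979 <1
  x=-4.198: |R|=0.65708 <1
  x=-3.057: |R|=0.01273 <1
  x=-4.993: |R|=1.46045 >1
  x=-4.773: |R|=1.21046 >1
  x=-4.661: |R|=1.09133 >1
So |R|<1 on (-4.5714, 0).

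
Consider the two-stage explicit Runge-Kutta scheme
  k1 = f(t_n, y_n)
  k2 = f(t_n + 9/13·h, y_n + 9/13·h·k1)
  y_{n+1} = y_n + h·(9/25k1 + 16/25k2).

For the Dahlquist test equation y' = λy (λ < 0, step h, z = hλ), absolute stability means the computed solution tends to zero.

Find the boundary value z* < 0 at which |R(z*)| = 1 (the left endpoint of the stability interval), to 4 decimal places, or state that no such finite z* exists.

z* = -2.2569.

Test eqn y'=λy, z=hλ:
  k1=λy_n ⇒ h·k1=z·y_n;  k2=λ(1+9/13z)y_n ⇒ h·k2=z(1+9/13z)y_n
  y_{n+1}/y_n = 1 + 9/25z + 16/25z(1+9/13z) = 1 + z + 144/325z²
  Hence R(z) = 1 + z + 144/325z².

Need |R(x)|<1, x<0.
x=-0.46: |R|=0.6338
R=1: x+144/325x²=0 ⇒ x=−325/144=-2.2569; min R=1−1/(4·144/325)=0.4358>−1
Confirm numerically:
  x=-1.403: |R|=0.46916 <1
  x=-1.349: |R|=0.45731 <1
  x=-0.951: |R|=0.44972 <1
  x=-2.414: |R|=1.16798 >1
  x=-2.376: |R|=1.12534 >1
Interval (-2.2569, 0).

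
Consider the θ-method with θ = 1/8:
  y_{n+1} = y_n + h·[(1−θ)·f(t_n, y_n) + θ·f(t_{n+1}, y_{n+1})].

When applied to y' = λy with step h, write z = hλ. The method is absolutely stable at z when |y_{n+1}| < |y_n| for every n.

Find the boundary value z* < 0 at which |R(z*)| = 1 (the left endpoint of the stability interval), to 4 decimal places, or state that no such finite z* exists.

left endpoint -2.6667.

With y'=λy (z=hλ):
  y_{n+1} = y_n + z·[7/8·y_n + 1/8·y_{n+1}] ⇒ (1 − 1/8z)y_{n+1} = (1 + 7/8z)y_n
  ⇒ R(z) = (1 + 7/8z)/(1 − 1/8z).

Solve |R(x)|<1 on ℝ⁻.
x=-1.46: |R|=0.2347
R=−1: 1+7/8x = −1+1/8x ⇒ -3/4x=2 ⇒ x=2/(-3/4)=-2.6667
Confirm numerically:
  x=-2.360: |R|=0.82239 <1
  x=-1.373: |R|=0.17188 <1
  x=-1.314: |R|=0.12862 <1
  x=-3.071: |R|=1.21913 >1
  x=-3.031: |R|=1.19817 >1
  x=-2.787: |R|=1.06693 >1
Stable set (-2.6667, 0).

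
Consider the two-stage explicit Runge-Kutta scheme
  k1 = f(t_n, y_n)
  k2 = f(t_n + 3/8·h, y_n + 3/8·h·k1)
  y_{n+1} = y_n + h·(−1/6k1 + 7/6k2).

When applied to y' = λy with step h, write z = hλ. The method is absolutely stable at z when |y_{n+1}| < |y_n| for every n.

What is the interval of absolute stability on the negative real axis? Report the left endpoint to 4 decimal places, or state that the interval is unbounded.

With y'=λy (z=hλ):
  k1=λy_n ⇒ h·k1=z·y_n;  k2=λ(1+3/8z)y_n ⇒ h·k2=z(1+3/8z)y_n
  y_{n+1}/y_n = 1 − 1/6z + 7/6z(1+3/8z) = 1 + z + 7/16z²
  so R(z) = 1 + z + 7/16z².

Solve |R(x)|<1 on ℝ⁻.
x=-1.62: |R|=0.5282
R=1: x+7/16x²=0 ⇒ x=−16/7=-2.2857; min R=1−1/(4·7/16)=0.4286>−1
Confirm numerically:
  x=-2.115: |R|=0.84204 <1
  x=-2.109: |R|=0.83695 <1
  x=-1.513: |R|=0.48851 <1
  x=-1.487: |R|=0.48039 <1
  x=-2.879: |R|=1.74728 >1
  x=-2.692: |R|=1.47850 >1
So |R|<1 on (-2.2857, 0).

(-2.2857, 0).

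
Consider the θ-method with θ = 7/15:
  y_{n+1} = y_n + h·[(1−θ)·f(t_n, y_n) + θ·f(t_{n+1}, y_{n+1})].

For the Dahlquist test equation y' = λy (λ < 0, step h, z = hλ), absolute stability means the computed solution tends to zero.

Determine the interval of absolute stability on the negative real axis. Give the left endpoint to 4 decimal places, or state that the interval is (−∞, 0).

z∈(-30.0000,0).

With y'=λy (z=hλ):
  y_{n+1} = y_n + z·[8/15·y_n + 7/15·y_{n+1}] ⇒ (1 − 7/15z)y_{n+1} = (1 + 8/15z)y_n
  ⇒ R(z) = (1 + 8/15z)/(1 − 7/15z).

Need |R(x)|<1, x<0.
x=-0.47: |R|=0.6145
R=−1: 1+8/15x = −1+7/15x ⇒ -1/15x=2 ⇒ x=2/(-1/15)=-30.0000
Confirm numerically:
  x=-23.754: |R|=0.96554 <1
  x=-22.173: |R|=0.95402 <1
  x=-20.542: |R|=0.94044 <1
  x=-30.403: |R|=1.00177 >1
  x=-30.209: |R|=1.00092 >1
  x=-30.036: |R|=1.00016 >1
So |R|<1 on (-30.0000, 0).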